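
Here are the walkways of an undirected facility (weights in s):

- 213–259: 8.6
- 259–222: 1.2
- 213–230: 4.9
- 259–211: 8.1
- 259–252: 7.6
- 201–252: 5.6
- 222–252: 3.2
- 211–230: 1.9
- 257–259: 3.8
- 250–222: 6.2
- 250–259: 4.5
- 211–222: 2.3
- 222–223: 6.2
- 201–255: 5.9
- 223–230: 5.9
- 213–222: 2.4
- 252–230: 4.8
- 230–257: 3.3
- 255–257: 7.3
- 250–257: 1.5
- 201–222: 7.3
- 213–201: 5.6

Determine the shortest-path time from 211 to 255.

Candidate routes:
211 - 222 - 201 - 255: 2.3+7.3+5.9 = 15.5
211 - 222 - 259 - 257 - 255: 2.3+1.2+3.8+7.3 = 14.6
211 - 222 - 213 - 201 - 255: 2.3+2.4+5.6+5.9 = 16.2
211 - 230 - 257 - 255: 1.9+3.3+7.3 = 12.5
The minimum is 12.5 s via 211 - 230 - 257 - 255.

12.5 s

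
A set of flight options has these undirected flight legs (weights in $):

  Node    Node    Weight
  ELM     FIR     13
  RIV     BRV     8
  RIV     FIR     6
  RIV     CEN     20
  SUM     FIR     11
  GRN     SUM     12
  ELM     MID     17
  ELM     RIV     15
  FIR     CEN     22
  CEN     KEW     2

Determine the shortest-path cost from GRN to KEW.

$47

Settle nodes by increasing distance from GRN:
GRN: 0
SUM: 12  (via GRN)
FIR: 23  (via SUM)
RIV: 29  (via FIR)
ELM: 36  (via FIR)
BRV: 37  (via RIV)
CEN: 45  (via FIR)
KEW: 47  (via CEN)
Shortest route: GRN–SUM–FIR–CEN–KEW = $47.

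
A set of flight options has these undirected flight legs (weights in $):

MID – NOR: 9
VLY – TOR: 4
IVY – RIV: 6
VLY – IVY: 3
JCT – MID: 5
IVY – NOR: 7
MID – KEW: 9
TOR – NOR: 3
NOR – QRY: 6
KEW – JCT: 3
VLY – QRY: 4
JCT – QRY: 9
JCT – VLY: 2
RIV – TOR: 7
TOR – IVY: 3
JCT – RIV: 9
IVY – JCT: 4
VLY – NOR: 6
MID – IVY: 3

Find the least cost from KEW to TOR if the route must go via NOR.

Shortest KEW→NOR: KEW–JCT–VLY–NOR = 11
Best NOR to TOR: NOR–TOR costing 3
Total via NOR: 11 + 3 = $14.

$14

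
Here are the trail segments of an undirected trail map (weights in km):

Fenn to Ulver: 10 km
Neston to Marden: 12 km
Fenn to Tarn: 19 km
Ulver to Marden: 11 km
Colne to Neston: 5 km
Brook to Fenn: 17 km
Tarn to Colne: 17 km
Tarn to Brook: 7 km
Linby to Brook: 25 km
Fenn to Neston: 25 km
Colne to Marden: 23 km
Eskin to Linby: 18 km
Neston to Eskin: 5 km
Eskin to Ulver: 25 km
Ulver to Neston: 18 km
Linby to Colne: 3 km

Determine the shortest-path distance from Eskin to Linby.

Running Dijkstra from Eskin:
Eskin: 0
Neston: 5  (via Eskin)
Colne: 10  (via Neston)
Linby: 13  (via Colne)
Shortest route: Eskin → Neston → Colne → Linby = 13 km.

13 km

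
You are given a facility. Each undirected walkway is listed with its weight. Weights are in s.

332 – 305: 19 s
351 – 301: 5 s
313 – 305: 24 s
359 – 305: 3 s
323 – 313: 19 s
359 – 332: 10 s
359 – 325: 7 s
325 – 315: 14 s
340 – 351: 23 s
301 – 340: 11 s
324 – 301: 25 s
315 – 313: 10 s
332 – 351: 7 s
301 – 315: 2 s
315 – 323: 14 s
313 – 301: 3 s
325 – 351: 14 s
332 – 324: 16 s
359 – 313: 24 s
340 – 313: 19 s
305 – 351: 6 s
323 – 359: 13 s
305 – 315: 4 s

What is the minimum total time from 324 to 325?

33 s

Shortest distances from 324:
324: 0
332: 16  (via 324)
351: 23  (via 332)
301: 25  (via 324)
359: 26  (via 332)
315: 27  (via 301)
313: 28  (via 301)
305: 29  (via 351)
325: 33  (via 359)
Shortest route: 324 → 332 → 359 → 325 = 33 s.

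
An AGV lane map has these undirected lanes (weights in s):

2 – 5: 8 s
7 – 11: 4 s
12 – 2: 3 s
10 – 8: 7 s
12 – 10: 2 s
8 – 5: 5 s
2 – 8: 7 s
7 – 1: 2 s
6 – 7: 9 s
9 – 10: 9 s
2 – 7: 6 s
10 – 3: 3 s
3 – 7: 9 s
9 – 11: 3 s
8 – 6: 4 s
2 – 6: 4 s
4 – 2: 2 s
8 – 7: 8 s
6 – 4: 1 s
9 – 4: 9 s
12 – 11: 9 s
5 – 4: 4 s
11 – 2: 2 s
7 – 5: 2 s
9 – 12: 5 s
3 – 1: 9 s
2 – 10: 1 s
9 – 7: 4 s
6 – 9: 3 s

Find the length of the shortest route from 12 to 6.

Settle nodes by increasing distance from 12:
12: 0
10: 2  (via 12)
2: 3  (via 12)
3: 5  (via 10)
4: 5  (via 2)
9: 5  (via 12)
11: 5  (via 2)
6: 6  (via 4)
Shortest route: 12 → 2 → 4 → 6 = 6 s.

6 s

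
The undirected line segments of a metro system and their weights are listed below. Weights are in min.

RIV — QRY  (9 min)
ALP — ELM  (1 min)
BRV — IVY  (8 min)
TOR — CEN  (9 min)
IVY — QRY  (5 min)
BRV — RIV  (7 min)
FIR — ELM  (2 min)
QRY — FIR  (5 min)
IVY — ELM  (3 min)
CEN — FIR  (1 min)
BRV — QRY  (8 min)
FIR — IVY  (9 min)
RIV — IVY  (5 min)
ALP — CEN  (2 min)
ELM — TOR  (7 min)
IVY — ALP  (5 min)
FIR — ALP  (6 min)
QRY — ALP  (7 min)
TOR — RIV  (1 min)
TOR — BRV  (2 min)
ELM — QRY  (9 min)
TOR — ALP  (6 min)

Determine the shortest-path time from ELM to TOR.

Candidate routes:
ELM - TOR: 7 = 7
ELM - IVY - RIV - TOR: 3+5+1 = 9
The minimum is 7 min via ELM - TOR.

7 min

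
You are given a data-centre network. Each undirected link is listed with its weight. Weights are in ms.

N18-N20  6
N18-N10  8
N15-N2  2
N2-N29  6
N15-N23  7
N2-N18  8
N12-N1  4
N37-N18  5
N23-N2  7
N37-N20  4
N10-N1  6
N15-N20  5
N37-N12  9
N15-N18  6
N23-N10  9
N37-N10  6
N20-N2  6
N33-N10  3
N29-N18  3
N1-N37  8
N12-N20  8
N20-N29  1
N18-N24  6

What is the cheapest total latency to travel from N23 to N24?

Enumerating some paths:
N23 → N2 → N15 → N18 → N24: 7+2+6+6 = 21
N23 → N15 → N18 → N24: 7+6+6 = 19
N23 → N2 → N18 → N24: 7+8+6 = 21
N23 → N2 → N29 → N18 → N24: 7+6+3+6 = 22
Cheapest is N23 → N15 → N18 → N24 at 19 ms.

19 ms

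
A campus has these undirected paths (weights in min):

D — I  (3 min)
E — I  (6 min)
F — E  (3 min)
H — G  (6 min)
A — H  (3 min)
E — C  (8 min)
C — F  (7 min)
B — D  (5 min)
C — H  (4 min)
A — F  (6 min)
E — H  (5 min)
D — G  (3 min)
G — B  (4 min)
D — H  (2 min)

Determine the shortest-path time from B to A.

Compare a few routes:
B → D → H → A: 5+2+3 = 10
B → G → D → H → A: 4+3+2+3 = 12
Cheapest is B → D → H → A at 10 min.

10 min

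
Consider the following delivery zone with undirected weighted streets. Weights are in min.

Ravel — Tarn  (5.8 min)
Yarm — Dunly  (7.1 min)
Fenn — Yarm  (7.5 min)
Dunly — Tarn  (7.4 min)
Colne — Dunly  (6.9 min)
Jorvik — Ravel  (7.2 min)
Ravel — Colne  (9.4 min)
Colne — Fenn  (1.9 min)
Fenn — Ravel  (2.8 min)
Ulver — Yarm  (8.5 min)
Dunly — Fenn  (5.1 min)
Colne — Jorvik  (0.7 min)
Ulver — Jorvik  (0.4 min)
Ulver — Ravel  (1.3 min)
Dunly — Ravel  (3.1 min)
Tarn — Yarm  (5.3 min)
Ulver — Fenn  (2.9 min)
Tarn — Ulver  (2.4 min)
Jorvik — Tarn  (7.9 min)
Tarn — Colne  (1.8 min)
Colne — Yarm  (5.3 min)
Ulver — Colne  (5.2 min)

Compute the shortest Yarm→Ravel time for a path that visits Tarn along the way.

Shortest Yarm→Tarn: Yarm → Tarn = 5.3
Best Tarn to Ravel: Tarn → Ulver → Ravel costing 3.7
Total via Tarn: 5.3 + 3.7 = 9 min.

9 min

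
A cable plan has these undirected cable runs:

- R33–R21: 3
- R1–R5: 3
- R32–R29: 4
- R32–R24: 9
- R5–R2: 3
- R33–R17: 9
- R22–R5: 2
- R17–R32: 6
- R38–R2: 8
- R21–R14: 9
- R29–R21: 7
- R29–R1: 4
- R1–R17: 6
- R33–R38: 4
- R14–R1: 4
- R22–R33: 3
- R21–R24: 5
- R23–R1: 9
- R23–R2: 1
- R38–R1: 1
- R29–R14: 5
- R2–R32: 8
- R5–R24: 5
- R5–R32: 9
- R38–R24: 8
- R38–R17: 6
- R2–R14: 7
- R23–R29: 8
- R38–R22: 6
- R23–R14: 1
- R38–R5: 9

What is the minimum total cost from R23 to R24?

9

Enumerating some paths:
R23 - R14 - R1 - R38 - R24: 1+4+1+8 = 14
R23 - R2 - R5 - R24: 1+3+5 = 9
R23 - R14 - R1 - R5 - R24: 1+4+3+5 = 13
R23 - R14 - R21 - R24: 1+9+5 = 15
The minimum is 9 via R23 - R2 - R5 - R24.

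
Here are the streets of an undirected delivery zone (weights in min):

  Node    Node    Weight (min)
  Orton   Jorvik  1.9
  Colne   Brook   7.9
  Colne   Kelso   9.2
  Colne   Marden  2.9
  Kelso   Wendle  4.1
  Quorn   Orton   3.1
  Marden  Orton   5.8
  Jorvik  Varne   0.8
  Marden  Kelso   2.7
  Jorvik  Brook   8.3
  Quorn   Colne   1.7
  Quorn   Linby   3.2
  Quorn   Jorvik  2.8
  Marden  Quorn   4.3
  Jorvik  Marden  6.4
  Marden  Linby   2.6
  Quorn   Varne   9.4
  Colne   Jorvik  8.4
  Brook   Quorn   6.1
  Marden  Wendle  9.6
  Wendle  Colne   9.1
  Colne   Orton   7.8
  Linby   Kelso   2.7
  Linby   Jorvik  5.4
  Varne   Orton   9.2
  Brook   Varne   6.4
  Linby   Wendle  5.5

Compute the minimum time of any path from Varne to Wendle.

11.7 min

Compare a few routes:
Varne - Jorvik - Linby - Wendle: 0.8+5.4+5.5 = 11.7
Varne - Jorvik - Quorn - Linby - Wendle: 0.8+2.8+3.2+5.5 = 12.3
Cheapest is Varne - Jorvik - Linby - Wendle at 11.7 min.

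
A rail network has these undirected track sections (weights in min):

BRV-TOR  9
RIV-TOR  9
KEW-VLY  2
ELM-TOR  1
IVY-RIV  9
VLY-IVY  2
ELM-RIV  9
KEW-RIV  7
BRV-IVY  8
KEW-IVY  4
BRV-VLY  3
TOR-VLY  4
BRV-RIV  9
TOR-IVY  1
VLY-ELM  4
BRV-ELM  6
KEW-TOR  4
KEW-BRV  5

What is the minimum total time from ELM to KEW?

Candidate routes:
ELM - VLY - KEW: 4+2 = 6
ELM - TOR - IVY - KEW: 1+1+4 = 6
ELM - TOR - KEW: 1+4 = 5
The minimum is 5 min via ELM - TOR - KEW.

5 min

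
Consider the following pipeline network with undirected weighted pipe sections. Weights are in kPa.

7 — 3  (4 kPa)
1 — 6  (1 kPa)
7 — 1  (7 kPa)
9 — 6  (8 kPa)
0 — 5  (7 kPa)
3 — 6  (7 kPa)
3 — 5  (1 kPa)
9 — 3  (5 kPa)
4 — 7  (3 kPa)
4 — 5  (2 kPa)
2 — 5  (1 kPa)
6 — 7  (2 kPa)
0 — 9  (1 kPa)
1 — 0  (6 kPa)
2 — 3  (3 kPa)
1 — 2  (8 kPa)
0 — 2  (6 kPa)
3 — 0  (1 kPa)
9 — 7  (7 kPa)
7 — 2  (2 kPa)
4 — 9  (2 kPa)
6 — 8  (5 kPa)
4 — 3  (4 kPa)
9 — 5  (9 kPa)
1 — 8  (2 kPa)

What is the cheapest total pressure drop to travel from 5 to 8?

Settle nodes by increasing distance from 5:
5: 0
2: 1  (via 5)
3: 1  (via 5)
0: 2  (via 3)
4: 2  (via 5)
7: 3  (via 2)
9: 3  (via 0)
6: 5  (via 7)
1: 6  (via 6)
8: 8  (via 1)
Shortest route: 5–2–7–6–1–8 = 8 kPa.

8 kPa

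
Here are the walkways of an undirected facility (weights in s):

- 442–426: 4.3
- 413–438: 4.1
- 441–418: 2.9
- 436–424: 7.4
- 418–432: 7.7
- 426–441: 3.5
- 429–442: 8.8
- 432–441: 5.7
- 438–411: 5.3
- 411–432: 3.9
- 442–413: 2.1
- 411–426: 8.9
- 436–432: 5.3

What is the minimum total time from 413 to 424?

26 s

Running Dijkstra from 413:
413: 0
442: 2.1  (via 413)
438: 4.1  (via 413)
426: 6.4  (via 442)
411: 9.4  (via 438)
441: 9.9  (via 426)
429: 10.9  (via 442)
418: 12.8  (via 441)
432: 13.3  (via 411)
436: 18.6  (via 432)
424: 26  (via 436)
Shortest route: 413–438–411–432–436–424 = 26 s.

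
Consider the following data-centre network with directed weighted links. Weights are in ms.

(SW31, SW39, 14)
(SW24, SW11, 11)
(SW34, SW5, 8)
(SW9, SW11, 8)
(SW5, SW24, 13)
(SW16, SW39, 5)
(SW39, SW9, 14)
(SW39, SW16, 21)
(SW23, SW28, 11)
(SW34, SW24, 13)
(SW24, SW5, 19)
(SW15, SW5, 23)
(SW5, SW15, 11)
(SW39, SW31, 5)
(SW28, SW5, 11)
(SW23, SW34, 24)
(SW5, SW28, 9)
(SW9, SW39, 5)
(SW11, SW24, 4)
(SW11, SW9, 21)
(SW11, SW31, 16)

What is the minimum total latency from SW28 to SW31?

Compare a few routes:
SW28–SW5–SW24–SW11–SW31: 11+13+11+16 = 51
SW28–SW5–SW24–SW11–SW9–SW39–SW31: 11+13+11+21+5+5 = 66
Cheapest is SW28–SW5–SW24–SW11–SW31 at 51 ms.

51 ms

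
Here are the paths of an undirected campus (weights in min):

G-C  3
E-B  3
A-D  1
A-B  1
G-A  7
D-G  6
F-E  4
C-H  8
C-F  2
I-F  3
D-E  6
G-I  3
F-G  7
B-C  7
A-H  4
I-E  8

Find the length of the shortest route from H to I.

Running Dijkstra from H:
H: 0
A: 4  (via H)
B: 5  (via A)
D: 5  (via A)
C: 8  (via H)
E: 8  (via B)
F: 10  (via C)
G: 11  (via A)
I: 13  (via F)
Shortest route: H–C–F–I = 13 min.

13 min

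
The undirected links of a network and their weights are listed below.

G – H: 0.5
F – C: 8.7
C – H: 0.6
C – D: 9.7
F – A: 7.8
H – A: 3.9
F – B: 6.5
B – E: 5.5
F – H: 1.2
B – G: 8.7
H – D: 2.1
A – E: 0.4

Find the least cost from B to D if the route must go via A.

11.9

Best B to A: B–E–A costing 5.9
Best A to D: A–H–D costing 6
Total via A: 5.9 + 6 = 11.9.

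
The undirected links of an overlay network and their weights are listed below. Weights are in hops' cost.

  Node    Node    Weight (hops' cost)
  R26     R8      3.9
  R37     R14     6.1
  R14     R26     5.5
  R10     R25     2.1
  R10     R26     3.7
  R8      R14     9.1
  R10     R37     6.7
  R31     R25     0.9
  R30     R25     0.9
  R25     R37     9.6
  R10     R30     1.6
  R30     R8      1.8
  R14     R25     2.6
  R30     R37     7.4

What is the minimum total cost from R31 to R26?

Candidate routes:
R31 → R25 → R30 → R8 → R26: 0.9+0.9+1.8+3.9 = 7.5
R31 → R25 → R14 → R26: 0.9+2.6+5.5 = 9
R31 → R25 → R30 → R10 → R26: 0.9+0.9+1.6+3.7 = 7.1
R31 → R25 → R10 → R26: 0.9+2.1+3.7 = 6.7
The minimum is 6.7 hops' cost via R31 → R25 → R10 → R26.

6.7 hops' cost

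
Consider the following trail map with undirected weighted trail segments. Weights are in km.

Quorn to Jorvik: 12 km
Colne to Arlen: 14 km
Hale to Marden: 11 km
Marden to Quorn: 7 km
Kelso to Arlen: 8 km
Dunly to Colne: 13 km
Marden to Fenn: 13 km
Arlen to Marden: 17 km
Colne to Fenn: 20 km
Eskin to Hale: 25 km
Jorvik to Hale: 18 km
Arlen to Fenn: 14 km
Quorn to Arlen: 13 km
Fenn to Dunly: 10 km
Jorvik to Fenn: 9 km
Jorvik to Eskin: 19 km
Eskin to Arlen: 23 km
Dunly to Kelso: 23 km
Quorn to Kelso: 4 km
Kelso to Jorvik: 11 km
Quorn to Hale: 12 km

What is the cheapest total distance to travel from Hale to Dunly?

Enumerating some paths:
Hale–Jorvik–Fenn–Dunly: 18+9+10 = 37
Hale–Quorn–Kelso–Dunly: 12+4+23 = 39
Hale–Marden–Fenn–Dunly: 11+13+10 = 34
Hale–Quorn–Marden–Fenn–Dunly: 12+7+13+10 = 42
Cheapest is Hale–Marden–Fenn–Dunly at 34 km.

34 km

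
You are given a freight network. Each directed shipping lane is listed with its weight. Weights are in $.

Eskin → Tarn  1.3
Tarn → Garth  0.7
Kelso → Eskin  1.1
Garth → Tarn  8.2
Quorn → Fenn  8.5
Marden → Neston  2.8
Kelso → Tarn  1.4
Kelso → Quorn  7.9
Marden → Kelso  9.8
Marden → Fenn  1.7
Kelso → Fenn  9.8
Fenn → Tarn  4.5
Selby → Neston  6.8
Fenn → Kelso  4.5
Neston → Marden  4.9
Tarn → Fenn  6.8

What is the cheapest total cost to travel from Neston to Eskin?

Compare a few routes:
Neston–Marden–Kelso–Eskin: 4.9+9.8+1.1 = 15.8
Neston–Marden–Fenn–Kelso–Eskin: 4.9+1.7+4.5+1.1 = 12.2
Cheapest is Neston–Marden–Fenn–Kelso–Eskin at $12.2.

$12.2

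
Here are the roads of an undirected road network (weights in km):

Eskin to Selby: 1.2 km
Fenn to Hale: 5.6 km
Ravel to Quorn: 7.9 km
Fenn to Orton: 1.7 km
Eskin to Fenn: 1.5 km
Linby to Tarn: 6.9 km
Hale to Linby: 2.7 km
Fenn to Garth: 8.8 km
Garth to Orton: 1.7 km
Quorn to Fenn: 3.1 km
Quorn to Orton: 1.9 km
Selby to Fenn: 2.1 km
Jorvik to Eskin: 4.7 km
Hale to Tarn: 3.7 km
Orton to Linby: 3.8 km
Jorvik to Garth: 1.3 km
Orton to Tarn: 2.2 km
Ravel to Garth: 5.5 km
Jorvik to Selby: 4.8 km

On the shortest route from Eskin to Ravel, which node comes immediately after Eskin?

Candidate routes:
Eskin → Jorvik → Garth → Ravel: 4.7+1.3+5.5 = 11.5
Eskin → Selby → Fenn → Orton → Garth → Ravel: 1.2+2.1+1.7+1.7+5.5 = 12.2
Eskin → Fenn → Quorn → Ravel: 1.5+3.1+7.9 = 12.5
Eskin → Fenn → Orton → Garth → Ravel: 1.5+1.7+1.7+5.5 = 10.4
Cheapest is Eskin → Fenn → Orton → Garth → Ravel at 10.4 km.
So from Eskin the first move is to Fenn.

Fenn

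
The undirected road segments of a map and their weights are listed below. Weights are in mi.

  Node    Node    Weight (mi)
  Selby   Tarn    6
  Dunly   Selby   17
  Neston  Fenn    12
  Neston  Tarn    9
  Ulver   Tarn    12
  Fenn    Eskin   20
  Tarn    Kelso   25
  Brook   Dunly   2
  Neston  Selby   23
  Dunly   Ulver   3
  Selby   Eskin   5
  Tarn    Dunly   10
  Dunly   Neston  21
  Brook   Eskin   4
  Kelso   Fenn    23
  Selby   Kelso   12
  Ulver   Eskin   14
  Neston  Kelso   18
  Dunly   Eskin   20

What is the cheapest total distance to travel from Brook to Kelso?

21 mi

Candidate routes:
Brook - Eskin - Selby - Kelso: 4+5+12 = 21
Brook - Dunly - Selby - Kelso: 2+17+12 = 31
Brook - Dunly - Tarn - Selby - Kelso: 2+10+6+12 = 30
Brook - Dunly - Ulver - Tarn - Selby - Kelso: 2+3+12+6+12 = 35
The minimum is 21 mi via Brook - Eskin - Selby - Kelso.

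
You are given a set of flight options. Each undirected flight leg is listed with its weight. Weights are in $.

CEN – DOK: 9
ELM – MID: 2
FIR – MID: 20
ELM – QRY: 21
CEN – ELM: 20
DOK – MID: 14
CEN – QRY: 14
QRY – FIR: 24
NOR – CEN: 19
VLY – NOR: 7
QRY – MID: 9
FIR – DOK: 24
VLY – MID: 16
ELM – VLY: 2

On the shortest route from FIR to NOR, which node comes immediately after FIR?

MID

Enumerating some paths:
FIR → MID → VLY → NOR: 20+16+7 = 43
FIR → MID → ELM → VLY → NOR: 20+2+2+7 = 31
FIR → QRY → MID → ELM → VLY → NOR: 24+9+2+2+7 = 44
FIR → DOK → MID → ELM → VLY → NOR: 24+14+2+2+7 = 49
Cheapest is FIR → MID → ELM → VLY → NOR at $31.
So from FIR the first move is to MID.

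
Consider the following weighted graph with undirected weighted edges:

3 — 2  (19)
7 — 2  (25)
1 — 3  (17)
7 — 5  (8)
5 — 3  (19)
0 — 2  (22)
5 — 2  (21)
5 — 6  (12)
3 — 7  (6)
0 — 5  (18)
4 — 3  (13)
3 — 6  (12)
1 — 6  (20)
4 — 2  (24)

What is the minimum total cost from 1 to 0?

49

Compare a few routes:
1 - 3 - 7 - 5 - 0: 17+6+8+18 = 49
1 - 6 - 5 - 0: 20+12+18 = 50
1 - 3 - 5 - 0: 17+19+18 = 54
The minimum is 49 via 1 - 3 - 7 - 5 - 0.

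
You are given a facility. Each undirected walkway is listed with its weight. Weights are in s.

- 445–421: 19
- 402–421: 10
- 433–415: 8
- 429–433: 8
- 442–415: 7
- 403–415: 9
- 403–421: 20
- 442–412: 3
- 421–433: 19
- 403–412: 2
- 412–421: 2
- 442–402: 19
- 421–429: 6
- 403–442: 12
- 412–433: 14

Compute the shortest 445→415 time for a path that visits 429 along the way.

Best 445 to 429: 445 → 421 → 429 costing 25
Shortest 429→415: 429 → 433 → 415 = 16
Total via 429: 25 + 16 = 41 s.

41 s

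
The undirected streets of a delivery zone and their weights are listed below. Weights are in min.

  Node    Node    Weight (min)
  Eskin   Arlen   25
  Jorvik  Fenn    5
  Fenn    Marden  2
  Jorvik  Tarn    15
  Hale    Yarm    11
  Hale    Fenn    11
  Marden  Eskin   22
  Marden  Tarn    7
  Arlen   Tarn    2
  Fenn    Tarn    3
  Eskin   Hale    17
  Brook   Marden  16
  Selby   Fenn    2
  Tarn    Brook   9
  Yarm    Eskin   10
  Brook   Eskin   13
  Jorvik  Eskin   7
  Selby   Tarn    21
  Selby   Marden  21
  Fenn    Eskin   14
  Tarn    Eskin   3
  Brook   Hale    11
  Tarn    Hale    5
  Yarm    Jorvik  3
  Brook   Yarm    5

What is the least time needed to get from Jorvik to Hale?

Settle nodes by increasing distance from Jorvik:
Jorvik: 0
Yarm: 3  (via Jorvik)
Fenn: 5  (via Jorvik)
Marden: 7  (via Fenn)
Eskin: 7  (via Jorvik)
Selby: 7  (via Fenn)
Brook: 8  (via Yarm)
Tarn: 8  (via Fenn)
Arlen: 10  (via Tarn)
Hale: 13  (via Tarn)
Shortest route: Jorvik → Fenn → Tarn → Hale = 13 min.

13 min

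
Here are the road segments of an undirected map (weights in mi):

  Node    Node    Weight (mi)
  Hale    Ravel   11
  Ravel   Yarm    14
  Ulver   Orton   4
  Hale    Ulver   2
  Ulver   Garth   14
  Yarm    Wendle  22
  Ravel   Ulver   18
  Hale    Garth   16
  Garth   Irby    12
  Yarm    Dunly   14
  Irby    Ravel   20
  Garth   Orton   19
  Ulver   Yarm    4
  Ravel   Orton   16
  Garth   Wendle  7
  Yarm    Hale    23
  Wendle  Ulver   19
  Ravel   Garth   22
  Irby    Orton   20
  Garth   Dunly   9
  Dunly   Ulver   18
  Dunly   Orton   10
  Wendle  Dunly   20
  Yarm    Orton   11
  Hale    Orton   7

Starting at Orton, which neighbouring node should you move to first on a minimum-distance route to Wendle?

Ulver

Candidate routes:
Orton - Ulver - Wendle: 4+19 = 23
Orton - Dunly - Garth - Wendle: 10+9+7 = 26
Orton - Ulver - Garth - Wendle: 4+14+7 = 25
Cheapest is Orton - Ulver - Wendle at 23 mi.
So from Orton the first move is to Ulver.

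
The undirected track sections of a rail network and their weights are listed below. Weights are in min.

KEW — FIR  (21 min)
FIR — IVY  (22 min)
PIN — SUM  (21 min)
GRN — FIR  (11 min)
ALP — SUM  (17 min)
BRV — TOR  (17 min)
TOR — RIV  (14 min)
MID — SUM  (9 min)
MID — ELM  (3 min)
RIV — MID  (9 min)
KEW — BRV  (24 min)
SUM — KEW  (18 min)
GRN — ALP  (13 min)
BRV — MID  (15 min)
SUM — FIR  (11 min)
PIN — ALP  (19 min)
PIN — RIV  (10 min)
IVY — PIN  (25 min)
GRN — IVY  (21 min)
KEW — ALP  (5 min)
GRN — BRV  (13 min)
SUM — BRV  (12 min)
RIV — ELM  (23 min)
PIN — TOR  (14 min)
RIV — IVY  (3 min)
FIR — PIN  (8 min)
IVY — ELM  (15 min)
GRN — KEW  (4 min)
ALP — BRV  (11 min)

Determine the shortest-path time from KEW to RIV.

28 min

Enumerating some paths:
KEW - GRN - FIR - PIN - RIV: 4+11+8+10 = 33
KEW - GRN - IVY - RIV: 4+21+3 = 28
KEW - ALP - PIN - RIV: 5+19+10 = 34
Cheapest is KEW - GRN - IVY - RIV at 28 min.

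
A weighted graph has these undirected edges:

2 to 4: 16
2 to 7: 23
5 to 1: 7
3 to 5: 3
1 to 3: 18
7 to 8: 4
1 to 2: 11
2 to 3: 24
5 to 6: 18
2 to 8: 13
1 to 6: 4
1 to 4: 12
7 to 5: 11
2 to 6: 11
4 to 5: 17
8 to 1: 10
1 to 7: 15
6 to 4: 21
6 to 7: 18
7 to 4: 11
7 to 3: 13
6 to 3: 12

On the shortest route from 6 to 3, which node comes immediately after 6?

3

Compare a few routes:
6 → 5 → 3: 18+3 = 21
6 → 3: 12 = 12
6 → 1 → 5 → 3: 4+7+3 = 14
Cheapest is 6 → 3 at 12.
So from 6 the first move is to 3.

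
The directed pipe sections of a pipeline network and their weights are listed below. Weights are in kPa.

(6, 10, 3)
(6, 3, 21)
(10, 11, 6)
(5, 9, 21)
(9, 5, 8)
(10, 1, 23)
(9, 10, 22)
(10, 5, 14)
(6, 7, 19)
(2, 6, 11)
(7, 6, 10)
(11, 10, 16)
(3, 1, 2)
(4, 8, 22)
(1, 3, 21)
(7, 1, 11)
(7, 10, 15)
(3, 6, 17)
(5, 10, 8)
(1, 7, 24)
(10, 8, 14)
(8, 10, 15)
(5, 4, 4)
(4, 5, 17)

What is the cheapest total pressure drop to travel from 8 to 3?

Compare a few routes:
8 → 10 → 1 → 7 → 6 → 3: 15+23+24+10+21 = 93
8 → 10 → 1 → 3: 15+23+21 = 59
The minimum is 59 kPa via 8 → 10 → 1 → 3.

59 kPa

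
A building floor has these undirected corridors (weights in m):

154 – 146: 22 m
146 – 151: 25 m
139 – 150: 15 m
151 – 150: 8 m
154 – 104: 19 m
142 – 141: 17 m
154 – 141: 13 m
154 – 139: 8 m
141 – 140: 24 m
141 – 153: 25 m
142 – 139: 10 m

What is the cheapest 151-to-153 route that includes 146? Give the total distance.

Best 151 to 146: 151–146 costing 25
Shortest 146→153: 146–154–141–153 = 60
Total via 146: 25 + 60 = 85 m.

85 m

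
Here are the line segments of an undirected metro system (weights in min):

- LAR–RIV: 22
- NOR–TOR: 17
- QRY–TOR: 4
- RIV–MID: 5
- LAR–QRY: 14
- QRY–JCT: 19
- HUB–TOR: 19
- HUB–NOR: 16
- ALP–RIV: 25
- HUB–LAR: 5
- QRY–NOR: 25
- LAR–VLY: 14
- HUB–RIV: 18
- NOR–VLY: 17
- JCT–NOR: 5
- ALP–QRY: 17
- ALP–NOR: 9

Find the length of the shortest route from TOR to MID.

42 min

Running Dijkstra from TOR:
TOR: 0
QRY: 4  (via TOR)
NOR: 17  (via TOR)
LAR: 18  (via QRY)
HUB: 19  (via TOR)
ALP: 21  (via QRY)
JCT: 22  (via NOR)
VLY: 32  (via LAR)
RIV: 37  (via HUB)
MID: 42  (via RIV)
Shortest route: TOR–HUB–RIV–MID = 42 min.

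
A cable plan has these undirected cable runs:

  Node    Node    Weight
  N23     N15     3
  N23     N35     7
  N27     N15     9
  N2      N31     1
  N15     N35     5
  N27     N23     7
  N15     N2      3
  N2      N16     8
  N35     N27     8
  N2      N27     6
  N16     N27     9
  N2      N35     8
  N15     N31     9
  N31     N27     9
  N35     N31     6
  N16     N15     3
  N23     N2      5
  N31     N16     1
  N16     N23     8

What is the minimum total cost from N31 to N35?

6

Enumerating some paths:
N31 → N35: 6 = 6
N31 → N16 → N15 → N35: 1+3+5 = 9
The minimum is 6 via N31 → N35.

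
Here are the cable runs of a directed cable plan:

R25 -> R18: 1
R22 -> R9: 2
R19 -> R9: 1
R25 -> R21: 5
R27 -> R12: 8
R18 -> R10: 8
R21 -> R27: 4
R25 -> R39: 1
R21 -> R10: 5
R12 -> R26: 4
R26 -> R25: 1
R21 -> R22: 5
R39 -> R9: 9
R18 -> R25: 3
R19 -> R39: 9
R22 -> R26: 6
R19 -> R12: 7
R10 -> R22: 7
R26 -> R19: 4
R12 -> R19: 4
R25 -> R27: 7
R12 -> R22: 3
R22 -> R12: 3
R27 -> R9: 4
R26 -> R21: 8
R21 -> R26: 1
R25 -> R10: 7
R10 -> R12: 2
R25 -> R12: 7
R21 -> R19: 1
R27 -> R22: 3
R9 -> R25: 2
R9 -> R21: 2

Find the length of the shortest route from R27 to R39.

Enumerating some paths:
R27 → R9 → R21 → R26 → R25 → R39: 4+2+1+1+1 = 9
R27 → R22 → R9 → R25 → R39: 3+2+2+1 = 8
R27 → R22 → R9 → R21 → R26 → R25 → R39: 3+2+2+1+1+1 = 10
R27 → R9 → R25 → R39: 4+2+1 = 7
The minimum is 7 via R27 → R9 → R25 → R39.

7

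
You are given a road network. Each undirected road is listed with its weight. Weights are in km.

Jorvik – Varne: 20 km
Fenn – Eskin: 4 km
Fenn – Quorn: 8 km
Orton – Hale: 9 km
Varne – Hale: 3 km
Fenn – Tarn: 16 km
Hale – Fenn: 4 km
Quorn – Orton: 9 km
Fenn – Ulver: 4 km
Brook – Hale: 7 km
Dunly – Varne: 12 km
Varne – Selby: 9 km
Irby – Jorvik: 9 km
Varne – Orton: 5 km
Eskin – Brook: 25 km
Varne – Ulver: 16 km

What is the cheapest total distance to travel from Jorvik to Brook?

Enumerating some paths:
Jorvik - Varne - Hale - Brook: 20+3+7 = 30
Jorvik - Varne - Ulver - Fenn - Hale - Brook: 20+16+4+4+7 = 51
Jorvik - Varne - Orton - Hale - Brook: 20+5+9+7 = 41
Cheapest is Jorvik - Varne - Hale - Brook at 30 km.

30 km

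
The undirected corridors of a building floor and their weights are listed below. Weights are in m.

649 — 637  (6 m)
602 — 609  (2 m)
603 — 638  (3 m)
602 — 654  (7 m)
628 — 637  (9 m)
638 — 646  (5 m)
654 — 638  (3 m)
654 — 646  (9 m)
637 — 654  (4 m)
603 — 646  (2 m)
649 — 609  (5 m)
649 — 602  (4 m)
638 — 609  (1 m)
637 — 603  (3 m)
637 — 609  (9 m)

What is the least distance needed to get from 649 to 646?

11 m

Candidate routes:
649 → 609 → 638 → 646: 5+1+5 = 11
649 → 602 → 609 → 638 → 603 → 646: 4+2+1+3+2 = 12
Cheapest is 649 → 609 → 638 → 646 at 11 m.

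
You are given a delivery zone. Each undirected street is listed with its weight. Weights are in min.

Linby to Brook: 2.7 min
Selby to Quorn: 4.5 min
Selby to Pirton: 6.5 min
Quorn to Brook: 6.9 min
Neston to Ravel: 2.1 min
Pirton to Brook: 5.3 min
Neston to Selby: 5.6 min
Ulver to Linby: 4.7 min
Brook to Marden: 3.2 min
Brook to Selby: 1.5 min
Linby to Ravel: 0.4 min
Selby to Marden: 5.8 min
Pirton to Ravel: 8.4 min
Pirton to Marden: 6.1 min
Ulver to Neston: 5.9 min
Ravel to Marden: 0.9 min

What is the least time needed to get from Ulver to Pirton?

12.1 min

Compare a few routes:
Ulver–Linby–Ravel–Marden–Brook–Pirton: 4.7+0.4+0.9+3.2+5.3 = 14.5
Ulver–Linby–Ravel–Pirton: 4.7+0.4+8.4 = 13.5
Ulver–Linby–Brook–Pirton: 4.7+2.7+5.3 = 12.7
Ulver–Linby–Ravel–Marden–Pirton: 4.7+0.4+0.9+6.1 = 12.1
The minimum is 12.1 min via Ulver–Linby–Ravel–Marden–Pirton.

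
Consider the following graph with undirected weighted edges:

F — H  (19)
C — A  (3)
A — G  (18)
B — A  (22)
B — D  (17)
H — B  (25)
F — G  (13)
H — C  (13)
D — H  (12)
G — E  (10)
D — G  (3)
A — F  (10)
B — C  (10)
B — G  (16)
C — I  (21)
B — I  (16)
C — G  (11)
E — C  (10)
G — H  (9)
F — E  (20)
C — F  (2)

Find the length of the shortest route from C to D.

Shortest distances from C:
C: 0
F: 2  (via C)
A: 3  (via C)
B: 10  (via C)
E: 10  (via C)
G: 11  (via C)
H: 13  (via C)
D: 14  (via G)
Shortest route: C → G → D = 14.

14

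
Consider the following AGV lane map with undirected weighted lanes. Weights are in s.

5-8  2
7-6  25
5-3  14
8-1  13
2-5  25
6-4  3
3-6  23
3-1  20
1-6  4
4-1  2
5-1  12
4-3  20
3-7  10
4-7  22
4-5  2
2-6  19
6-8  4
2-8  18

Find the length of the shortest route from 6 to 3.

19 s

Running Dijkstra from 6:
6: 0
4: 3  (via 6)
1: 4  (via 6)
8: 4  (via 6)
5: 5  (via 4)
2: 19  (via 6)
3: 19  (via 5)
Shortest route: 6–4–5–3 = 19 s.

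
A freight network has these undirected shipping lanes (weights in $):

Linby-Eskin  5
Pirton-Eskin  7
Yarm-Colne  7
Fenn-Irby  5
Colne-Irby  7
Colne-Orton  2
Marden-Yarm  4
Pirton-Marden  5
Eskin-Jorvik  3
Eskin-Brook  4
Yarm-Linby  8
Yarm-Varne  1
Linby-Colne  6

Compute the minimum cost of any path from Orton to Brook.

$17

Candidate routes:
Orton - Colne - Yarm - Linby - Eskin - Brook: 2+7+8+5+4 = 26
Orton - Colne - Yarm - Marden - Pirton - Eskin - Brook: 2+7+4+5+7+4 = 29
Orton - Colne - Linby - Eskin - Brook: 2+6+5+4 = 17
Orton - Colne - Linby - Yarm - Marden - Pirton - Eskin - Brook: 2+6+8+4+5+7+4 = 36
Cheapest is Orton - Colne - Linby - Eskin - Brook at $17.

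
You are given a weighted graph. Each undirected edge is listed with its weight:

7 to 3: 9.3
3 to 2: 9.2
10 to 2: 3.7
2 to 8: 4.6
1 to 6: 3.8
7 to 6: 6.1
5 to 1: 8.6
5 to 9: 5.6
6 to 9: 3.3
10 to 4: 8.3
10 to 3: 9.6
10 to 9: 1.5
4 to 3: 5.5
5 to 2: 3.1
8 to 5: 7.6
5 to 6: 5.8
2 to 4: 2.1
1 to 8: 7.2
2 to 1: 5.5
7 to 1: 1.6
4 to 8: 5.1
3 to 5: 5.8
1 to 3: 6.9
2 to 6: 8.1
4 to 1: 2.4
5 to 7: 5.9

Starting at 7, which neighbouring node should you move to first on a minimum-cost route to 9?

1

Compare a few routes:
7 - 1 - 6 - 9: 1.6+3.8+3.3 = 8.7
7 - 5 - 9: 5.9+5.6 = 11.5
7 - 6 - 9: 6.1+3.3 = 9.4
7 - 1 - 4 - 2 - 10 - 9: 1.6+2.4+2.1+3.7+1.5 = 11.3
Cheapest is 7 - 1 - 6 - 9 at 8.7.
So from 7 the first move is to 1.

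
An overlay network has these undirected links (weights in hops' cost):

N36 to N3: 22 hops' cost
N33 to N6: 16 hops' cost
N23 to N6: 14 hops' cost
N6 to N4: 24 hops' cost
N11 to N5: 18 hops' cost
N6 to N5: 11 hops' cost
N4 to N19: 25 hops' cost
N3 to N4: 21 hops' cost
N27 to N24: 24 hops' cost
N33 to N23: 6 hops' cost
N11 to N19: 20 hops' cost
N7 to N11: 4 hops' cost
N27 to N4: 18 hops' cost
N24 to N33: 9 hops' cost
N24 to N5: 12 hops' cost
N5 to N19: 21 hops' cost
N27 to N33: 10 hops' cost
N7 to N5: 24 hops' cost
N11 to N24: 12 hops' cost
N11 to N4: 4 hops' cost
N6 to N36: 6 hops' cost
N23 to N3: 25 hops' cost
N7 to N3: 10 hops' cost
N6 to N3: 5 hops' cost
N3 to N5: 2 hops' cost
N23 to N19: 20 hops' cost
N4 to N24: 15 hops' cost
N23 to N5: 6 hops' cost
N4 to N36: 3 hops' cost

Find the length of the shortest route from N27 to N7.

Settle nodes by increasing distance from N27:
N27: 0
N33: 10  (via N27)
N23: 16  (via N33)
N4: 18  (via N27)
N24: 19  (via N33)
N36: 21  (via N4)
N5: 22  (via N23)
N11: 22  (via N4)
N3: 24  (via N5)
N7: 26  (via N11)
Shortest route: N27–N4–N11–N7 = 26 hops' cost.

26 hops' cost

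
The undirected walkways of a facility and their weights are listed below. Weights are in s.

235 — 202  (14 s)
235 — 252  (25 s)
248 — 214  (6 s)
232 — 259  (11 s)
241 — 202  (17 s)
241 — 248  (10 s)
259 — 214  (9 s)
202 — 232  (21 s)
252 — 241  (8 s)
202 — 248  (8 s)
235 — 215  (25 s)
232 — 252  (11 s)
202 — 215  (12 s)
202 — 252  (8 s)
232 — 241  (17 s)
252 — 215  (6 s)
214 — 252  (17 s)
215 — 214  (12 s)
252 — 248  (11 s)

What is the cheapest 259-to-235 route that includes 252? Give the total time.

44 s

Shortest 259→252: 259–232–252 = 22
Best 252 to 235: 252–202–235 costing 22
Total via 252: 22 + 22 = 44 s.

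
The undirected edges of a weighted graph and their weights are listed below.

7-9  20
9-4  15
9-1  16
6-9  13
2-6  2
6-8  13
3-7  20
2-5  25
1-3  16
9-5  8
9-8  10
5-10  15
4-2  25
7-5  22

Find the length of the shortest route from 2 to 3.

Running Dijkstra from 2:
2: 0
6: 2  (via 2)
8: 15  (via 6)
9: 15  (via 6)
5: 23  (via 9)
4: 25  (via 2)
1: 31  (via 9)
7: 35  (via 9)
10: 38  (via 5)
3: 47  (via 1)
Shortest route: 2–6–9–1–3 = 47.

47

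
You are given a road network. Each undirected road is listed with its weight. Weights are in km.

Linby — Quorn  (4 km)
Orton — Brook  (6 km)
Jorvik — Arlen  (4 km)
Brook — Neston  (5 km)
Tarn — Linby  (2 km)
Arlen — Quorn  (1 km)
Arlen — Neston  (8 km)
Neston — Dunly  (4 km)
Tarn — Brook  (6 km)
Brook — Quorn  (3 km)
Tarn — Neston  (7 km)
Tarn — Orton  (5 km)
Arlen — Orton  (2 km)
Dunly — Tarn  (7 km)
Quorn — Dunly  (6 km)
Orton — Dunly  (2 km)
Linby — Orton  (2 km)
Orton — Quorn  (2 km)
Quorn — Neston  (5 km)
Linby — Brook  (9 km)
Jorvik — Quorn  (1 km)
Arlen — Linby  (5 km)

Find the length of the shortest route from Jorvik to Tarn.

Shortest distances from Jorvik:
Jorvik: 0
Quorn: 1  (via Jorvik)
Arlen: 2  (via Quorn)
Orton: 3  (via Quorn)
Brook: 4  (via Quorn)
Linby: 5  (via Quorn)
Dunly: 5  (via Orton)
Neston: 6  (via Quorn)
Tarn: 7  (via Linby)
Shortest route: Jorvik–Quorn–Linby–Tarn = 7 km.

7 km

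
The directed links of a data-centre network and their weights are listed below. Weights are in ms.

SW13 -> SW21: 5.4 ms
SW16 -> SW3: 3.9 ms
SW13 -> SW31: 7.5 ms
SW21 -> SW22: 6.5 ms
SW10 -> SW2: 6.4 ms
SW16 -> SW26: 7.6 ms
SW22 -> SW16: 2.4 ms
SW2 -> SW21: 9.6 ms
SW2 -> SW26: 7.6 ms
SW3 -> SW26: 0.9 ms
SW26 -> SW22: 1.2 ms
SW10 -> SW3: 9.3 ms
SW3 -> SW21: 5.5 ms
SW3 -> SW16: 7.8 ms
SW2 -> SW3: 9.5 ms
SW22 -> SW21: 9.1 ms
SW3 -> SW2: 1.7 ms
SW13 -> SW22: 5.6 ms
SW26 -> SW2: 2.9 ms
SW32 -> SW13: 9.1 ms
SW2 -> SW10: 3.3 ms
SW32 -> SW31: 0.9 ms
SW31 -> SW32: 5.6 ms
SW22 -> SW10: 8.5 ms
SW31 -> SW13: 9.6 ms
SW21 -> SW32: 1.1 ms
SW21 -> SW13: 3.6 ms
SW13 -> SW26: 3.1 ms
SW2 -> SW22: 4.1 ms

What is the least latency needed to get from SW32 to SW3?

Shortest distances from SW32:
SW32: 0
SW31: 0.9  (via SW32)
SW13: 9.1  (via SW32)
SW26: 12.2  (via SW13)
SW22: 13.4  (via SW26)
SW21: 14.5  (via SW13)
SW2: 15.1  (via SW26)
SW16: 15.8  (via SW22)
SW10: 18.4  (via SW2)
SW3: 19.7  (via SW16)
Shortest route: SW32–SW13–SW26–SW22–SW16–SW3 = 19.7 ms.

19.7 ms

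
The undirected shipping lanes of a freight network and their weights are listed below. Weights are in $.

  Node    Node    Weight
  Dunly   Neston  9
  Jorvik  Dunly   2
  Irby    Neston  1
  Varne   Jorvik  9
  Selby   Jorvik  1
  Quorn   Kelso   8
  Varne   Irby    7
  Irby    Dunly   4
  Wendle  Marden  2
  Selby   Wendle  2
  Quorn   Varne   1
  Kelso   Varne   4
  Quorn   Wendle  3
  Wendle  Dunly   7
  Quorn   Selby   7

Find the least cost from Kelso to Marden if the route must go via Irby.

$22

Shortest Kelso→Irby: Kelso–Varne–Irby = 11
Shortest Irby→Marden: Irby–Dunly–Jorvik–Selby–Wendle–Marden = 11
Total via Irby: 11 + 11 = $22.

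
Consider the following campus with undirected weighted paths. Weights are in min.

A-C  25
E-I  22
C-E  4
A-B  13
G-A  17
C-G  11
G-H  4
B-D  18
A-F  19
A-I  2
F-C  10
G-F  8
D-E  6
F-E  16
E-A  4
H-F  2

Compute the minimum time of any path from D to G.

21 min

Running Dijkstra from D:
D: 0
E: 6  (via D)
A: 10  (via E)
C: 10  (via E)
I: 12  (via A)
B: 18  (via D)
F: 20  (via C)
G: 21  (via C)
Shortest route: D–E–C–G = 21 min.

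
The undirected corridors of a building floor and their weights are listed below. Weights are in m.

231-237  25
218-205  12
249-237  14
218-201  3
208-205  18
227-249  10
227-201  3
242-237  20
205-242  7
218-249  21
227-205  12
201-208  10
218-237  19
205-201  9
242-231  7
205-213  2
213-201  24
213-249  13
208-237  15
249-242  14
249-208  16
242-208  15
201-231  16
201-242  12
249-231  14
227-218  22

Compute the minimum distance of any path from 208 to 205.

18 m

Settle nodes by increasing distance from 208:
208: 0
201: 10  (via 208)
227: 13  (via 201)
218: 13  (via 201)
237: 15  (via 208)
242: 15  (via 208)
249: 16  (via 208)
205: 18  (via 208)
Shortest route: 208 → 205 = 18 m.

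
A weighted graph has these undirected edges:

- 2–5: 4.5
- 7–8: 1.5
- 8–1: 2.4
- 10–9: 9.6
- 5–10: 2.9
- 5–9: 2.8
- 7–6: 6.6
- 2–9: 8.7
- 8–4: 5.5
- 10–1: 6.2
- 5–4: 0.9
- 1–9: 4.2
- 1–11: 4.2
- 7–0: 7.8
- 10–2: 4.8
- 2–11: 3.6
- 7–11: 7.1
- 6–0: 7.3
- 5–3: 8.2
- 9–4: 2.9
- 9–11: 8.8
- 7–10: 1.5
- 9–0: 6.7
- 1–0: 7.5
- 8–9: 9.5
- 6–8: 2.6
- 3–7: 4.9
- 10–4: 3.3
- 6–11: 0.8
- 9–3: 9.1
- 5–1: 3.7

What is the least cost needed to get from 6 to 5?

8.5

Running Dijkstra from 6:
6: 0
11: 0.8  (via 6)
8: 2.6  (via 6)
7: 4.1  (via 8)
2: 4.4  (via 11)
1: 5  (via 11)
10: 5.6  (via 7)
0: 7.3  (via 6)
4: 8.1  (via 8)
5: 8.5  (via 10)
Shortest route: 6–8–7–10–5 = 8.5.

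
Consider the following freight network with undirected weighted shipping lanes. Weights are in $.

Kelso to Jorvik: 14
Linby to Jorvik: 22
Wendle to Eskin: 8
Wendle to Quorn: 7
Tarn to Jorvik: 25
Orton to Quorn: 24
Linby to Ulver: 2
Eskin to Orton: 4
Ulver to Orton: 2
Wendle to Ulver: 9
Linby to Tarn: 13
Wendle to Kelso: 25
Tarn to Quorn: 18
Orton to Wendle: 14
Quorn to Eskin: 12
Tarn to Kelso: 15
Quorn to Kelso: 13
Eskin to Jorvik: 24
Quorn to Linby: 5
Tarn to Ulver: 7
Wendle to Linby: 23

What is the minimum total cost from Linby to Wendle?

$11

Running Dijkstra from Linby:
Linby: 0
Ulver: 2  (via Linby)
Orton: 4  (via Ulver)
Quorn: 5  (via Linby)
Eskin: 8  (via Orton)
Tarn: 9  (via Ulver)
Wendle: 11  (via Ulver)
Shortest route: Linby → Ulver → Wendle = $11.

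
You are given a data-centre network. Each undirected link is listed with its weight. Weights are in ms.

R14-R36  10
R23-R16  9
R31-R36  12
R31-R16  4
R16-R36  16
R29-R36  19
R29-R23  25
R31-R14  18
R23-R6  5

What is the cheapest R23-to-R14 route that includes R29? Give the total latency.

Best R23 to R29: R23–R29 costing 25
Best R29 to R14: R29–R36–R14 costing 29
Total via R29: 25 + 29 = 54 ms.

54 ms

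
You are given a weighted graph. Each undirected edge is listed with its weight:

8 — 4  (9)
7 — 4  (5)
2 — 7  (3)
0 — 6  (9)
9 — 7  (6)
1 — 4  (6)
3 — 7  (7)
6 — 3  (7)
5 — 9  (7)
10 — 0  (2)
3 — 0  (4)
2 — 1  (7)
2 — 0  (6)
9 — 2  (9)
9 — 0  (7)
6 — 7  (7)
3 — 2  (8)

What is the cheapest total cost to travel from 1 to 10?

Settle nodes by increasing distance from 1:
1: 0
4: 6  (via 1)
2: 7  (via 1)
7: 10  (via 2)
0: 13  (via 2)
3: 15  (via 2)
8: 15  (via 4)
10: 15  (via 0)
Shortest route: 1–2–0–10 = 15.

15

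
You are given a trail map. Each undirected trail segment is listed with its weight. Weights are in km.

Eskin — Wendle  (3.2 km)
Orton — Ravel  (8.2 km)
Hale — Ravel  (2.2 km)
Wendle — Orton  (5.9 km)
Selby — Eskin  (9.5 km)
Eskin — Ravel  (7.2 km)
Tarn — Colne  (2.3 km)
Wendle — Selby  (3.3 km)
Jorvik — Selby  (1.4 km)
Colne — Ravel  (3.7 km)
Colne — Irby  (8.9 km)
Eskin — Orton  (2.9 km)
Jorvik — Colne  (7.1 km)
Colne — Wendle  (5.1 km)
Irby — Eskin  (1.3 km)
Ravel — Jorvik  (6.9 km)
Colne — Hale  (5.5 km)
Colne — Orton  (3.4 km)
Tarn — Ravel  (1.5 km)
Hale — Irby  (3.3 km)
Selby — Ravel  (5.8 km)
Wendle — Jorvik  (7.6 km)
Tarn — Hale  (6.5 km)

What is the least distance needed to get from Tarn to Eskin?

Running Dijkstra from Tarn:
Tarn: 0
Ravel: 1.5  (via Tarn)
Colne: 2.3  (via Tarn)
Hale: 3.7  (via Ravel)
Orton: 5.7  (via Colne)
Irby: 7  (via Hale)
Selby: 7.3  (via Ravel)
Wendle: 7.4  (via Colne)
Eskin: 8.3  (via Irby)
Shortest route: Tarn → Ravel → Hale → Irby → Eskin = 8.3 km.

8.3 km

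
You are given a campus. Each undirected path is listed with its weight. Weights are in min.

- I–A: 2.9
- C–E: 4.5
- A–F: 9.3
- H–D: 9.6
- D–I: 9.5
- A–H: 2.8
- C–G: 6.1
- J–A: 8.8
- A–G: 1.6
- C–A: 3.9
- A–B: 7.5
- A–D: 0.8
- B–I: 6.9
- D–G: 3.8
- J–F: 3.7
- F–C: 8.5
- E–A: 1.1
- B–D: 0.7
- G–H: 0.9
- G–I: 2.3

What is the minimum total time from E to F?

Running Dijkstra from E:
E: 0
A: 1.1  (via E)
D: 1.9  (via A)
B: 2.6  (via D)
G: 2.7  (via A)
H: 3.6  (via G)
I: 4  (via A)
C: 4.5  (via E)
J: 9.9  (via A)
F: 10.4  (via A)
Shortest route: E–A–F = 10.4 min.

10.4 min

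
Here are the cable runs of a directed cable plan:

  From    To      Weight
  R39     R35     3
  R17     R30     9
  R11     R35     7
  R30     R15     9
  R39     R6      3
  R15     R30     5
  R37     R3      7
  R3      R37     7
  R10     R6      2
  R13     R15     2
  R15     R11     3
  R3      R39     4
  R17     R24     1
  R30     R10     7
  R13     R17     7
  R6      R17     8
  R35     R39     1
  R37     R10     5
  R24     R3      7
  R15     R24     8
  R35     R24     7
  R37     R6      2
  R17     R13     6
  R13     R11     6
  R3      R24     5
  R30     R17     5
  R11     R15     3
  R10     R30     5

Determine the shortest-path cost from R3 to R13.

21

Shortest distances from R3:
R3: 0
R39: 4  (via R3)
R24: 5  (via R3)
R6: 7  (via R39)
R35: 7  (via R39)
R37: 7  (via R3)
R10: 12  (via R37)
R17: 15  (via R6)
R30: 17  (via R10)
R13: 21  (via R17)
Shortest route: R3–R39–R6–R17–R13 = 21.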